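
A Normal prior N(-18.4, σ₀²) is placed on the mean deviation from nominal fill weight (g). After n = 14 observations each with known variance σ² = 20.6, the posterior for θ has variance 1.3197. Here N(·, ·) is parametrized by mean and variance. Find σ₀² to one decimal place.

Posterior precision equals prior precision plus data precision: 1/σ_n² = 1/σ₀² + n/σ².
So 1/σ₀² = 1/1.3197 − 14/20.6 = 0.757748 − 0.679612 = 0.078136.
Hence σ₀² = 1/0.078136 ≈ 12.8.

σ₀² = 12.8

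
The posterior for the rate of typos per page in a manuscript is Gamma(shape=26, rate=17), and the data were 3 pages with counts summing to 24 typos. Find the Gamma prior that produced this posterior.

Gamma(shape=2, rate=14)

A Gamma(α, β) prior (rate parametrization) on a Poisson rate with n observations summing to S gives posterior Gamma(α+S, β+n).
So α = 26 − 24 = 2 and β = 17 − 3 = 14.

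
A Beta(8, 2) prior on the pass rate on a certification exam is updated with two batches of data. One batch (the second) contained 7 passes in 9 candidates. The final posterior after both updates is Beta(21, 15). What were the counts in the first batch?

6 passes and 11 failures

Because Beta–binomial updating is additive in the counts, the combined data contributed (α_post−α_prior, β_post−β_prior) successes and failures.
Total across both batches: 21−8=13 passes, 15−2=13 failures.
Subtract the second batch: 13−7=6 passes and 13−2=11 failures.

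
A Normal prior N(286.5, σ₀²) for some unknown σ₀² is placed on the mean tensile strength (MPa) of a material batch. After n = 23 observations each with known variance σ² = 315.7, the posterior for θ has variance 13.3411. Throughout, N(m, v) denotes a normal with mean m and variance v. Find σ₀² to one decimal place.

For the Normal–Normal model with known σ², precisions add: τ_n = τ₀ + n/σ².
So 1/σ₀² = 1/13.3411 − 23/315.7 = 0.074956 − 0.072854 = 0.002102.
Hence σ₀² = 1/0.002102 ≈ 475.7.

σ₀² = 475.7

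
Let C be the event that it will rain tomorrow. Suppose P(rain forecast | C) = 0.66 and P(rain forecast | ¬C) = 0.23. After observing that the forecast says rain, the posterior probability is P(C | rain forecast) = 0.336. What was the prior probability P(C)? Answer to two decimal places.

P(C) = 0.15

Bayes' rule in odds form gives O(C|E) = O(C)·[P(E|C)/P(E|¬C)], hence O(C) = O(C|E)/LR.
Posterior odds = 0.336/(1−0.336) = 0.5060. LR = 0.66/0.23 = 2.8696.
Prior odds = 0.5060/2.8696 = 0.1763, so P(C) = 0.1763/(1+0.1763) ≈ 0.15.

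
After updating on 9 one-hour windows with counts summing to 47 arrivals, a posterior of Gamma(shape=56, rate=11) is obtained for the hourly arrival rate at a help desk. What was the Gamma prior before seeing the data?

Gamma(shape=9, rate=2)

A Gamma(α, β) prior (rate parametrization) on a Poisson rate with n observations summing to S gives posterior Gamma(α+S, β+n).
So α = 56 − 47 = 9 and β = 11 − 9 = 2.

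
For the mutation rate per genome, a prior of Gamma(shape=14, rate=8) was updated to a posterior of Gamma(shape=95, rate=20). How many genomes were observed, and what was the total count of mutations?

Gamma–Poisson conjugacy: posterior shape = α + Σxᵢ, posterior rate = β + n.
Matching: Σxᵢ = 95 − 14 = 81 and n = 20 − 8 = 12.

n = 12 genomes with total 81 mutations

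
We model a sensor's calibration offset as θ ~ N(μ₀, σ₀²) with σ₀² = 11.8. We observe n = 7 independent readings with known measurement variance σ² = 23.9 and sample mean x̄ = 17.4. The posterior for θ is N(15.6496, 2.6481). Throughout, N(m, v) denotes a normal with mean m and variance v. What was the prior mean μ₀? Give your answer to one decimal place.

μ₀ = 9.6

The posterior mean is a precision-weighted average: μ_n = (τ₀μ₀ + τ_data·x̄)/(τ₀+τ_data), with τ₀=1/σ₀² and τ_data=n/σ².
Here τ₀ = 1/11.8 = 0.084746 and τ_data = 7/23.9 = 0.292887, so τ_n = 0.377633.
Rearranging for μ₀: μ₀ = (μ_n·τ_n − τ_data·x̄)/τ₀ = (15.6496·0.377633 − 0.292887·17.4) / 0.084746 = 0.813572/0.084746 ≈ 9.6.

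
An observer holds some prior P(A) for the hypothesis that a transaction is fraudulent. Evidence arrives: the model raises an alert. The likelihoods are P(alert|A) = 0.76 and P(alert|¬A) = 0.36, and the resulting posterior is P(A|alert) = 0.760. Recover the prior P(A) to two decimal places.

In odds form, posterior odds = prior odds × likelihood ratio, so prior odds = posterior odds ÷ LR.
Posterior odds = 0.760/(1−0.760) = 3.1667. LR = 0.76/0.36 = 2.1111.
Prior odds = 3.1667/2.1111 = 1.5000, so P(A) = 1.5000/(1+1.5000) ≈ 0.60.

P(A) = 0.60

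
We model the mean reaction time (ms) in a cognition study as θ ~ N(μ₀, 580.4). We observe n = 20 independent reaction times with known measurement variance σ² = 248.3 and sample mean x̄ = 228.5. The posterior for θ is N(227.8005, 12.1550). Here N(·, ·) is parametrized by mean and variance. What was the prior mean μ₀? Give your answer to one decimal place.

μ₀ = 195.1

With known observation variance, the Normal–Normal posterior has precision τ_n = τ₀ + n/σ² and mean μ_n = (τ₀μ₀ + (n/σ²)x̄)/τ_n.
Here τ₀ = 1/580.4 = 0.001723 and τ_data = 20/248.3 = 0.080548, so τ_n = 0.082271.
Rearranging for μ₀: μ₀ = (μ_n·τ_n − τ_data·x̄)/τ₀ = (227.8005·0.082271 − 0.080548·228.5) / 0.001723 = 0.336157/0.001723 ≈ 195.1.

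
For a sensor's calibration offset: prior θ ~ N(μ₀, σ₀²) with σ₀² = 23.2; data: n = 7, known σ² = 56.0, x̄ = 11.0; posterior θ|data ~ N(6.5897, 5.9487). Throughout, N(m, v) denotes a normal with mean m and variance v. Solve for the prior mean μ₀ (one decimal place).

With known observation variance, the Normal–Normal posterior has precision τ_n = τ₀ + n/σ² and mean μ_n = (τ₀μ₀ + (n/σ²)x̄)/τ_n.
Here τ₀ = 1/23.2 = 0.043103 and τ_data = 7/56.0 = 0.125000, so τ_n = 0.168103.
Rearranging for μ₀: μ₀ = (μ_n·τ_n − τ_data·x̄)/τ₀ = (6.5897·0.168103 − 0.125000·11.0) / 0.043103 = -0.267252/0.043103 ≈ -6.2.

μ₀ = -6.2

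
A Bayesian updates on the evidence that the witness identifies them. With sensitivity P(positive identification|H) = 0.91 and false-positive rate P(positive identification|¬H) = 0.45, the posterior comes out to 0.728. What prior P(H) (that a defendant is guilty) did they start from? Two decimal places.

In odds form, posterior odds = prior odds × likelihood ratio, so prior odds = posterior odds ÷ LR.
Posterior odds = 0.728/(1−0.728) = 2.6765. LR = 0.91/0.45 = 2.0222.
Prior odds = 2.6765/2.0222 = 1.3236, so P(H) = 1.3236/(1+1.3236) ≈ 0.57.

P(H) = 0.57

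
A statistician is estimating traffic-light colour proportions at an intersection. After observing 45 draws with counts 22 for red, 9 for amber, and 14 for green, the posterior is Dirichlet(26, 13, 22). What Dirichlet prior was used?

Dirichlet(4, 4, 8)

For a Dirichlet(α) prior with multinomial counts c, the posterior is Dirichlet(α + c) componentwise.
Subtract each count from the matching posterior parameter: 26−22=4, 13−9=4, 22−14=8.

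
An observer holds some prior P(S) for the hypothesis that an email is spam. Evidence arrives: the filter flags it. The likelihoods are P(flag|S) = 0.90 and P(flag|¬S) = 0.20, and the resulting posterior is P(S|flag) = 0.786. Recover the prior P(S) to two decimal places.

In odds form, posterior odds = prior odds × likelihood ratio, so prior odds = posterior odds ÷ LR.
Posterior odds = 0.786/(1−0.786) = 3.6729. LR = 0.90/0.20 = 4.5000.
Prior odds = 3.6729/4.5000 = 0.8162, so P(S) = 0.8162/(1+0.8162) ≈ 0.45.

P(S) = 0.45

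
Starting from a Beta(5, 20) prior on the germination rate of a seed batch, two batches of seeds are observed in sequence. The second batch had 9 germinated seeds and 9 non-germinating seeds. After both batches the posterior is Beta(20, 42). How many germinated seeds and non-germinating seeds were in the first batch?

Because Beta–binomial updating is additive in the counts, the combined data contributed (α_post−α_prior, β_post−β_prior) successes and failures.
Total across both batches: 20−5=15 germinated seeds, 42−20=22 non-germinating seeds.
Subtract the second batch: 15−9=6 germinated seeds and 22−9=13 non-germinating seeds.

6 germinated seeds and 13 non-germinating seeds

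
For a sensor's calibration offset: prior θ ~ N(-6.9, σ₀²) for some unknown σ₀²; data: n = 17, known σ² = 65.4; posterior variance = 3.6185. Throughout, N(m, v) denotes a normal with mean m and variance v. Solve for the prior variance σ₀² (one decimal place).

For the Normal–Normal model with known σ², precisions add: τ_n = τ₀ + n/σ².
So 1/σ₀² = 1/3.6185 − 17/65.4 = 0.276358 − 0.259939 = 0.016419.
Hence σ₀² = 1/0.016419 ≈ 60.9.

σ₀² = 60.9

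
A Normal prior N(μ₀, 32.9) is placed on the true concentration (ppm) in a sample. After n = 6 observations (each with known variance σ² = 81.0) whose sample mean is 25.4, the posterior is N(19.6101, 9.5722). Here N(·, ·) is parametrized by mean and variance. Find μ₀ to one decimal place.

μ₀ = 5.5

The posterior mean is a precision-weighted average: μ_n = (τ₀μ₀ + τ_data·x̄)/(τ₀+τ_data), with τ₀=1/σ₀² and τ_data=n/σ².
Here τ₀ = 1/32.9 = 0.030395 and τ_data = 6/81.0 = 0.074074, so τ_n = 0.104469.
Rearranging for μ₀: μ₀ = (μ_n·τ_n − τ_data·x̄)/τ₀ = (19.6101·0.104469 − 0.074074·25.4) / 0.030395 = 0.167168/0.030395 ≈ 5.5.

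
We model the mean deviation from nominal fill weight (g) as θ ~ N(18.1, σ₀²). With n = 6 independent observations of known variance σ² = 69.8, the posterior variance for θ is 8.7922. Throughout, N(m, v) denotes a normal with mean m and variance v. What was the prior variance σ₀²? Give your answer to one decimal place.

σ₀² = 36.0

Posterior precision equals prior precision plus data precision: 1/σ_n² = 1/σ₀² + n/σ².
So 1/σ₀² = 1/8.7922 − 6/69.8 = 0.113737 − 0.085960 = 0.027777.
Hence σ₀² = 1/0.027777 ≈ 36.0.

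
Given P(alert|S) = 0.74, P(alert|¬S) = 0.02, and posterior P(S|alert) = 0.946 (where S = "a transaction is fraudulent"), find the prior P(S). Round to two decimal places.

P(S) = 0.32

In odds form, posterior odds = prior odds × likelihood ratio, so prior odds = posterior odds ÷ LR.
Posterior odds = 0.946/(1−0.946) = 17.5185. LR = 0.74/0.02 = 37.0000.
Prior odds = 17.5185/37.0000 = 0.4735, so P(S) = 0.4735/(1+0.4735) ≈ 0.32.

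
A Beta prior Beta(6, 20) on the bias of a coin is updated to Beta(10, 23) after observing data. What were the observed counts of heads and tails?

4 heads and 3 tails

A Beta(α, β) prior with s successes and f failures in binomial data gives a Beta(α+s, β+f) posterior.
Match parameters: s=10−6=4, f=23−20=3.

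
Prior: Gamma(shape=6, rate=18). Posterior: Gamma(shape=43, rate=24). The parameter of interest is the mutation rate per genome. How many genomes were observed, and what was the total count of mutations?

A Gamma(α, β) prior (rate parametrization) on a Poisson rate with n observations summing to S gives posterior Gamma(α+S, β+n).
Matching: Σxᵢ = 43 − 6 = 37 and n = 24 − 18 = 6.

n = 6 genomes with total 37 mutations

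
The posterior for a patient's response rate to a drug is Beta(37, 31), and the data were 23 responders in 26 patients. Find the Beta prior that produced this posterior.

Beta(14, 28)

Under Beta–binomial conjugacy the posterior parameters are (a+s, b+f).
Subtract the data counts: 37−23=14, 31−3=28.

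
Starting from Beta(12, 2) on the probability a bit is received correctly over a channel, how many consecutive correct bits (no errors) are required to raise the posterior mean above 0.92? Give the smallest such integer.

After k correct bits and 0 errors the posterior is Beta(12+k, 2), with mean (12+k)/(12+2+k).
Set (12+k)/(14+k) > 0.92 and solve: k > (0.92·14 − 12)/(1 − 0.92) = 11.000.
The smallest integer exceeding 11.000 is 12.

k = 12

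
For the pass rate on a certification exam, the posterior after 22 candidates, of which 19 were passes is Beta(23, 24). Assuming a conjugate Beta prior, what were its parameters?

A Beta(a, b) prior with s successes and f failures in binomial data gives a Beta(a+s, b+f) posterior.
So a = 23 − 19 = 4 and b = 24 − 3 = 21.

Beta(4, 21)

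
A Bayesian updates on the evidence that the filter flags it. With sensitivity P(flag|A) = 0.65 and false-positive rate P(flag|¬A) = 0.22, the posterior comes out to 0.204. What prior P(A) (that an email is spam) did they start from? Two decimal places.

In odds form, posterior odds = prior odds × likelihood ratio, so prior odds = posterior odds ÷ LR.
Posterior odds = 0.204/(1−0.204) = 0.2563. LR = 0.65/0.22 = 2.9545.
Prior odds = 0.2563/2.9545 = 0.0867, so P(A) = 0.0867/(1+0.0867) ≈ 0.08.

P(A) = 0.08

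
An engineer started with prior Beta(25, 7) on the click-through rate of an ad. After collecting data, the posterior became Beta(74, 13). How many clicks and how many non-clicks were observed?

Beta is conjugate to the binomial likelihood: posterior = Beta(α+s, β+f).
Match parameters: s=74−25=49, f=13−7=6.

49 clicks and 6 non-clicks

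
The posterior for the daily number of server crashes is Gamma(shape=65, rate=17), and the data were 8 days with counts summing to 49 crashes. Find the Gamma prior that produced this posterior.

Gamma–Poisson conjugacy: posterior shape = α + Σxᵢ, posterior rate = β + n.
So α = 65 − 49 = 16 and β = 17 − 8 = 9.

Gamma(shape=16, rate=9)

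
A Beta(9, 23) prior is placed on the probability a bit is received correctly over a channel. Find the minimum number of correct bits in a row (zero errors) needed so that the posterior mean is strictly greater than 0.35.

After k correct bits and 0 errors the posterior is Beta(9+k, 23), with mean (9+k)/(9+23+k).
Set (9+k)/(32+k) > 0.35 and solve: k > (0.35·32 − 9)/(1 − 0.35) = 3.385.
The smallest integer exceeding 3.385 is 4.

k = 4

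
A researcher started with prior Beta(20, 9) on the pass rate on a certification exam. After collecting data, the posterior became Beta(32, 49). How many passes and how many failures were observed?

A Beta(a, b) prior with s successes and f failures in binomial data gives a Beta(a+s, b+f) posterior.
Match parameters: s=32−20=12, f=49−9=40.

12 passes and 40 failures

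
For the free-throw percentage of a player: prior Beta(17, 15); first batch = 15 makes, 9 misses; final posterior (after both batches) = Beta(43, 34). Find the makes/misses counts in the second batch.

11 makes and 10 misses

Sequential conjugate updates are equivalent to a single update on the pooled data, so total successes = posterior α − prior α and total failures = posterior β − prior β.
Total across both batches: 43−17=26 makes, 34−15=19 misses.
Subtract the first batch: 26−15=11 makes and 19−9=10 misses.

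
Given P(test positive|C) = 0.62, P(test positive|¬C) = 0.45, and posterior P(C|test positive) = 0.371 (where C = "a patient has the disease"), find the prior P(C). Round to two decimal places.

P(C) = 0.30

In odds form, posterior odds = prior odds × likelihood ratio, so prior odds = posterior odds ÷ LR.
Posterior odds = 0.371/(1−0.371) = 0.5898. LR = 0.62/0.45 = 1.3778.
Prior odds = 0.5898/1.3778 = 0.4281, so P(C) = 0.4281/(1+0.4281) ≈ 0.30.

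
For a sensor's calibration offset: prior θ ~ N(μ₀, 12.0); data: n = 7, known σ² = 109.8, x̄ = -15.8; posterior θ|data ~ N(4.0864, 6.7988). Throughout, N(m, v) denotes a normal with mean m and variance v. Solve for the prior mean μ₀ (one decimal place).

μ₀ = 19.3

With known observation variance, the Normal–Normal posterior has precision τ_n = τ₀ + n/σ² and mean μ_n = (τ₀μ₀ + (n/σ²)x̄)/τ_n.
Here τ₀ = 1/12.0 = 0.083333 and τ_data = 7/109.8 = 0.063752, so τ_n = 0.147085.
Rearranging for μ₀: μ₀ = (μ_n·τ_n − τ_data·x̄)/τ₀ = (4.0864·0.147085 − 0.063752·-15.8) / 0.083333 = 1.608330/0.083333 ≈ 19.3.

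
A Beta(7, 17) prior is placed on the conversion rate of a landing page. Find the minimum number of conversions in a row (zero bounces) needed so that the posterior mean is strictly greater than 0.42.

k = 6

After k conversions and 0 bounces the posterior is Beta(7+k, 17), with mean (7+k)/(7+17+k).
Set (7+k)/(24+k) > 0.42 and solve: k > (0.42·24 − 7)/(1 − 0.42) = 5.310.
The smallest integer exceeding 5.310 is 6.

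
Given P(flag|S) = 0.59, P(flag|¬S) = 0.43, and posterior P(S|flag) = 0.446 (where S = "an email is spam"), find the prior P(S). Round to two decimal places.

P(S) = 0.37

In odds form, posterior odds = prior odds × likelihood ratio, so prior odds = posterior odds ÷ LR.
Posterior odds = 0.446/(1−0.446) = 0.8051. LR = 0.59/0.43 = 1.3721.
Prior odds = 0.8051/1.3721 = 0.5868, so P(S) = 0.5868/(1+0.5868) ≈ 0.37.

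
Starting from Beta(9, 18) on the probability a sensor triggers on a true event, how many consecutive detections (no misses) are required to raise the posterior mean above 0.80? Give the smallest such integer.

After k detections and 0 misses the posterior is Beta(9+k, 18), with mean (9+k)/(9+18+k).
Set (9+k)/(27+k) > 0.80 and solve: k > (0.80·27 − 9)/(1 − 0.80) = 63.000.
The smallest integer exceeding 63.000 is 64, and checking k=64: (73)/(91) = 0.8022 > 0.80.

k = 64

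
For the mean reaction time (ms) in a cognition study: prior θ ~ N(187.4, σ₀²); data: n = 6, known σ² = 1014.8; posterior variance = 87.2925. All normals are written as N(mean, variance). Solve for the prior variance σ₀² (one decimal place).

σ₀² = 180.4

For the Normal–Normal model with known σ², precisions add: τ_n = τ₀ + n/σ².
So 1/σ₀² = 1/87.2925 − 6/1014.8 = 0.011456 − 0.005912 = 0.005544.
Hence σ₀² = 1/0.005544 ≈ 180.4.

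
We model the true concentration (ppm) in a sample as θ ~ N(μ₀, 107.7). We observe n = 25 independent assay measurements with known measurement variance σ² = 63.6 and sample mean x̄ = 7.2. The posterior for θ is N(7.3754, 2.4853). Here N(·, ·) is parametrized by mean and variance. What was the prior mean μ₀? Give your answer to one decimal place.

The posterior mean is a precision-weighted average: μ_n = (τ₀μ₀ + τ_data·x̄)/(τ₀+τ_data), with τ₀=1/σ₀² and τ_data=n/σ².
Here τ₀ = 1/107.7 = 0.009285 and τ_data = 25/63.6 = 0.393082, so τ_n = 0.402367.
Rearranging for μ₀: μ₀ = (μ_n·τ_n − τ_data·x̄)/τ₀ = (7.3754·0.402367 − 0.393082·7.2) / 0.009285 = 0.137427/0.009285 ≈ 14.8.

μ₀ = 14.8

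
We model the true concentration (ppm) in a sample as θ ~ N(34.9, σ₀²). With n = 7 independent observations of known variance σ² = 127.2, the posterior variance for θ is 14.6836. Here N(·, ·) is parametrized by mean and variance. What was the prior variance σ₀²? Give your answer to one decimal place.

σ₀² = 76.5

For the Normal–Normal model with known σ², precisions add: τ_n = τ₀ + n/σ².
So 1/σ₀² = 1/14.6836 − 7/127.2 = 0.068103 − 0.055031 = 0.013072.
Hence σ₀² = 1/0.013072 ≈ 76.5.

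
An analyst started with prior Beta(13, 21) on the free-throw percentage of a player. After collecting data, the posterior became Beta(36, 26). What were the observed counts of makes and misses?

23 makes and 5 misses

Under Beta–binomial conjugacy the posterior parameters are (α+s, β+f).
So s = 36 − 13 = 23 and f = 26 − 21 = 5.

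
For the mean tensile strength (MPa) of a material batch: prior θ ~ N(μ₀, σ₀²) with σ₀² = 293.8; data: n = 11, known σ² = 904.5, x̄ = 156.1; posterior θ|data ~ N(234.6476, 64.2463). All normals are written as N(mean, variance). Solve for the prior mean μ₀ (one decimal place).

μ₀ = 515.3

The posterior mean is a precision-weighted average: μ_n = (τ₀μ₀ + τ_data·x̄)/(τ₀+τ_data), with τ₀=1/σ₀² and τ_data=n/σ².
Here τ₀ = 1/293.8 = 0.003404 and τ_data = 11/904.5 = 0.012161, so τ_n = 0.015565.
Rearranging for μ₀: μ₀ = (μ_n·τ_n − τ_data·x̄)/τ₀ = (234.6476·0.015565 − 0.012161·156.1) / 0.003404 = 1.753958/0.003404 ≈ 515.3.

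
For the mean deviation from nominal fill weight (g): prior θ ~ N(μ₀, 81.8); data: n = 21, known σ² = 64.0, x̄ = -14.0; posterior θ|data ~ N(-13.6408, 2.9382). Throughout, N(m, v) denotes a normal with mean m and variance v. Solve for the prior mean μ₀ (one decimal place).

μ₀ = -4.0

The posterior mean is a precision-weighted average: μ_n = (τ₀μ₀ + τ_data·x̄)/(τ₀+τ_data), with τ₀=1/σ₀² and τ_data=n/σ².
Here τ₀ = 1/81.8 = 0.012225 and τ_data = 21/64.0 = 0.328125, so τ_n = 0.340350.
Rearranging for μ₀: μ₀ = (μ_n·τ_n − τ_data·x̄)/τ₀ = (-13.6408·0.340350 − 0.328125·-14.0) / 0.012225 = -0.048896/0.012225 ≈ -4.0.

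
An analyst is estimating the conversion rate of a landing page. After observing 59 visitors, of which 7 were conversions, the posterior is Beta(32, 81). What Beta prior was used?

Beta(25, 29)

Beta is conjugate to the binomial likelihood: posterior = Beta(α+s, β+f).
So α = 32 − 7 = 25 and β = 81 − 52 = 29.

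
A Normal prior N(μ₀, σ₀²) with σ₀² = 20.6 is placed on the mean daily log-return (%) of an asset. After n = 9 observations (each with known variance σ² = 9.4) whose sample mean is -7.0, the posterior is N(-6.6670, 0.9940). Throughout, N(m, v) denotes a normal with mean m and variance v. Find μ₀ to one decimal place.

With known observation variance, the Normal–Normal posterior has precision τ_n = τ₀ + n/σ² and mean μ_n = (τ₀μ₀ + (n/σ²)x̄)/τ_n.
Here τ₀ = 1/20.6 = 0.048544 and τ_data = 9/9.4 = 0.957447, so τ_n = 1.005991.
Rearranging for μ₀: μ₀ = (μ_n·τ_n − τ_data·x̄)/τ₀ = (-6.6670·1.005991 − 0.957447·-7.0) / 0.048544 = -0.004813/0.048544 ≈ -0.1.

μ₀ = -0.1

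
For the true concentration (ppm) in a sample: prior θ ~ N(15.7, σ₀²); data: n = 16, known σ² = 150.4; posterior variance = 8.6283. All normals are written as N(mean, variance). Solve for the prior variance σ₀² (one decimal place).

σ₀² = 105.1

For the Normal–Normal model with known σ², precisions add: τ_n = τ₀ + n/σ².
So 1/σ₀² = 1/8.6283 − 16/150.4 = 0.115898 − 0.106383 = 0.009515.
Hence σ₀² = 1/0.009515 ≈ 105.1.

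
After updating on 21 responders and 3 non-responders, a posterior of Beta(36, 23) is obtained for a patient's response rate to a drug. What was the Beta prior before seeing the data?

Beta(15, 20)

Beta is conjugate to the binomial likelihood: posterior = Beta(a+s, b+f).
Subtract the data counts: 36−21=15, 23−3=20.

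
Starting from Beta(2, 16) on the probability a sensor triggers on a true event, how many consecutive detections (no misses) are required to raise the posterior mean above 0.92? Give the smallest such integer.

After k detections and 0 misses the posterior is Beta(2+k, 16), with mean (2+k)/(2+16+k).
Set (2+k)/(18+k) > 0.92 and solve: k > (0.92·18 − 2)/(1 − 0.92) = 182.000.
The smallest integer exceeding 182.000 is 183.

k = 183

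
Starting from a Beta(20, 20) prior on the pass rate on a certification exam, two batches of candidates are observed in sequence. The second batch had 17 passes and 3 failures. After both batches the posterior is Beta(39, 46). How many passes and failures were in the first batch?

Sequential conjugate updates are equivalent to a single update on the pooled data, so total successes = posterior α − prior α and total failures = posterior β − prior β.
Total across both batches: 39−20=19 passes, 46−20=26 failures.
Subtract the second batch: 19−17=2 passes and 26−3=23 failures.

2 passes and 23 failures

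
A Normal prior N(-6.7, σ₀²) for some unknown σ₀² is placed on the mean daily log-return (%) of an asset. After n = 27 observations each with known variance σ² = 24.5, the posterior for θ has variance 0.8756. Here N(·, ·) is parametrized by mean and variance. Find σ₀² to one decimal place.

σ₀² = 25.0

For the Normal–Normal model with known σ², precisions add: τ_n = τ₀ + n/σ².
So 1/σ₀² = 1/0.8756 − 27/24.5 = 1.142074 − 1.102041 = 0.040033.
Hence σ₀² = 1/0.040033 ≈ 25.0.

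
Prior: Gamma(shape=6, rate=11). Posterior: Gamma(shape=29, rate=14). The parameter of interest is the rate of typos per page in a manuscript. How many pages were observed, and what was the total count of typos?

n = 3 pages with total 23 typos

A Gamma(α, β) prior (rate parametrization) on a Poisson rate with n observations summing to S gives posterior Gamma(α+S, β+n).
Matching: Σxᵢ = 29 − 6 = 23 and n = 14 − 11 = 3.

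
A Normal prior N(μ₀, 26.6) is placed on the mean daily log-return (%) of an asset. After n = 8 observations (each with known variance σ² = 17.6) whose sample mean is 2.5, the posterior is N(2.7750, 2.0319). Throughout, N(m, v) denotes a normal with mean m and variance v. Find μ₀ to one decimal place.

μ₀ = 6.1

The posterior mean is a precision-weighted average: μ_n = (τ₀μ₀ + τ_data·x̄)/(τ₀+τ_data), with τ₀=1/σ₀² and τ_data=n/σ².
Here τ₀ = 1/26.6 = 0.037594 and τ_data = 8/17.6 = 0.454545, so τ_n = 0.492139.
Rearranging for μ₀: μ₀ = (μ_n·τ_n − τ_data·x̄)/τ₀ = (2.7750·0.492139 − 0.454545·2.5) / 0.037594 = 0.229323/0.037594 ≈ 6.1.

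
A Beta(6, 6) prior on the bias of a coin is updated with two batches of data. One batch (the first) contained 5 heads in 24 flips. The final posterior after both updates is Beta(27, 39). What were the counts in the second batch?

16 heads and 14 tails

Sequential conjugate updates are equivalent to a single update on the pooled data, so total successes = posterior α − prior α and total failures = posterior β − prior β.
Total across both batches: 27−6=21 heads, 39−6=33 tails.
Subtract the first batch: 21−5=16 heads and 33−19=14 tails.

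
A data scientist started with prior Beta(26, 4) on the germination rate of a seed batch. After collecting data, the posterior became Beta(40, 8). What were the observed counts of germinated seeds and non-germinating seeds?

14 germinated seeds and 4 non-germinating seeds

Beta is conjugate to the binomial likelihood: posterior = Beta(α+s, β+f).
So s = 40 − 26 = 14 and f = 8 − 4 = 4.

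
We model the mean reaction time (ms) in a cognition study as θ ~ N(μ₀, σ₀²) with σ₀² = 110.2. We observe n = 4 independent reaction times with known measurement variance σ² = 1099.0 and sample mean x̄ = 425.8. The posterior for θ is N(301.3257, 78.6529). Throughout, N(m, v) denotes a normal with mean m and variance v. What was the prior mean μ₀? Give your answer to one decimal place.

μ₀ = 251.4

The posterior mean is a precision-weighted average: μ_n = (τ₀μ₀ + τ_data·x̄)/(τ₀+τ_data), with τ₀=1/σ₀² and τ_data=n/σ².
Here τ₀ = 1/110.2 = 0.009074 and τ_data = 4/1099.0 = 0.003640, so τ_n = 0.012714.
Rearranging for μ₀: μ₀ = (μ_n·τ_n − τ_data·x̄)/τ₀ = (301.3257·0.012714 − 0.003640·425.8) / 0.009074 = 2.281143/0.009074 ≈ 251.4.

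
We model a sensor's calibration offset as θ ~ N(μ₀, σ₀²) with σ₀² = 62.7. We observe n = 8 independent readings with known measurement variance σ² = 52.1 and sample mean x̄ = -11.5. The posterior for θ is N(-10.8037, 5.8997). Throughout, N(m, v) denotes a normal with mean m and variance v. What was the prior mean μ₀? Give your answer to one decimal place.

With known observation variance, the Normal–Normal posterior has precision τ_n = τ₀ + n/σ² and mean μ_n = (τ₀μ₀ + (n/σ²)x̄)/τ_n.
Here τ₀ = 1/62.7 = 0.015949 and τ_data = 8/52.1 = 0.153551, so τ_n = 0.169500.
Rearranging for μ₀: μ₀ = (μ_n·τ_n − τ_data·x̄)/τ₀ = (-10.8037·0.169500 − 0.153551·-11.5) / 0.015949 = -0.065391/0.015949 ≈ -4.1.

μ₀ = -4.1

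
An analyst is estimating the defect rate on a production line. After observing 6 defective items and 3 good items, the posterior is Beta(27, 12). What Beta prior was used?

Under Beta–binomial conjugacy the posterior parameters are (α+s, β+f).
Subtract the data counts: 27−6=21, 12−3=9.

Beta(21, 9)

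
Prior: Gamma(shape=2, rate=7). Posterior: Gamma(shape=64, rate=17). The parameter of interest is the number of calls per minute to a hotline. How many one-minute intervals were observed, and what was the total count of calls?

n = 10 one-minute intervals with total 62 calls

Gamma–Poisson conjugacy: posterior shape = α + Σxᵢ, posterior rate = β + n.
Matching: Σxᵢ = 64 − 2 = 62 and n = 17 − 7 = 10.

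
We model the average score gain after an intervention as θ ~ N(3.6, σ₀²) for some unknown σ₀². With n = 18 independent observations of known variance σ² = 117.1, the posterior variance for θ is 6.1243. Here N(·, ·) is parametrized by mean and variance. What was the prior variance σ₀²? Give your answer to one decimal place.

Posterior precision equals prior precision plus data precision: 1/σ_n² = 1/σ₀² + n/σ².
So 1/σ₀² = 1/6.1243 − 18/117.1 = 0.163284 − 0.153715 = 0.009569.
Hence σ₀² = 1/0.009569 ≈ 104.5.

σ₀² = 104.5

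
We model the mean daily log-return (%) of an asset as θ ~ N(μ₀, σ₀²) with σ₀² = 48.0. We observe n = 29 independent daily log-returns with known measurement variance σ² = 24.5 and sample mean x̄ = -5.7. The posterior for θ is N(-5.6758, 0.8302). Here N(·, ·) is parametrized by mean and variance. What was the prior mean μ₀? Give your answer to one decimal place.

With known observation variance, the Normal–Normal posterior has precision τ_n = τ₀ + n/σ² and mean μ_n = (τ₀μ₀ + (n/σ²)x̄)/τ_n.
Here τ₀ = 1/48.0 = 0.020833 and τ_data = 29/24.5 = 1.183673, so τ_n = 1.204506.
Rearranging for μ₀: μ₀ = (μ_n·τ_n − τ_data·x̄)/τ₀ = (-5.6758·1.204506 − 1.183673·-5.7) / 0.020833 = -0.089599/0.020833 ≈ -4.3.

μ₀ = -4.3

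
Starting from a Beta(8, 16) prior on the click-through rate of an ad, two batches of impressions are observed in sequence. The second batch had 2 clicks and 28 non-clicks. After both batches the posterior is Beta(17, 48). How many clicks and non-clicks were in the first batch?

Sequential conjugate updates are equivalent to a single update on the pooled data, so total successes = posterior α − prior α and total failures = posterior β − prior β.
Total across both batches: 17−8=9 clicks, 48−16=32 non-clicks.
Subtract the second batch: 9−2=7 clicks and 32−28=4 non-clicks.

7 clicks and 4 non-clicks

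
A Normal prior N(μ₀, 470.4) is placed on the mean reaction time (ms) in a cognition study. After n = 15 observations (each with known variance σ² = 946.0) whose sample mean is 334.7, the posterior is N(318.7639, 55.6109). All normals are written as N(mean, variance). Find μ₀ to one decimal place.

The posterior mean is a precision-weighted average: μ_n = (τ₀μ₀ + τ_data·x̄)/(τ₀+τ_data), with τ₀=1/σ₀² and τ_data=n/σ².
Here τ₀ = 1/470.4 = 0.002126 and τ_data = 15/946.0 = 0.015856, so τ_n = 0.017982.
Rearranging for μ₀: μ₀ = (μ_n·τ_n − τ_data·x̄)/τ₀ = (318.7639·0.017982 − 0.015856·334.7) / 0.002126 = 0.425009/0.002126 ≈ 199.9.

μ₀ = 199.9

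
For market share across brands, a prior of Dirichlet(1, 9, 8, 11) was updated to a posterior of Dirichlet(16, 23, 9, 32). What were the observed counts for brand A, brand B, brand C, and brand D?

For a Dirichlet(α) prior with multinomial counts c, the posterior is Dirichlet(α + c) componentwise.
Counts are posterior − prior componentwise: 16−1=15, 23−9=14, 9−8=1, 32−11=21.

counts (15, 14, 1, 21)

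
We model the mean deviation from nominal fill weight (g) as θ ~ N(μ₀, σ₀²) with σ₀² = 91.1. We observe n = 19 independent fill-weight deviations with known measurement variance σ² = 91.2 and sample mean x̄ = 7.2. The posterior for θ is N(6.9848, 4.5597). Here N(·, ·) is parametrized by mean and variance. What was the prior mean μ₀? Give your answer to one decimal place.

The posterior mean is a precision-weighted average: μ_n = (τ₀μ₀ + τ_data·x̄)/(τ₀+τ_data), with τ₀=1/σ₀² and τ_data=n/σ².
Here τ₀ = 1/91.1 = 0.010977 and τ_data = 19/91.2 = 0.208333, so τ_n = 0.219310.
Rearranging for μ₀: μ₀ = (μ_n·τ_n − τ_data·x̄)/τ₀ = (6.9848·0.219310 − 0.208333·7.2) / 0.010977 = 0.031839/0.010977 ≈ 2.9.

μ₀ = 2.9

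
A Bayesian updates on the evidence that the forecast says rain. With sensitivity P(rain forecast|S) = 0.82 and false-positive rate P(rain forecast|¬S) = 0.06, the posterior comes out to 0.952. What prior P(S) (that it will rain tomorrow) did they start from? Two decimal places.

In odds form, posterior odds = prior odds × likelihood ratio, so prior odds = posterior odds ÷ LR.
Posterior odds = 0.952/(1−0.952) = 19.8333. LR = 0.82/0.06 = 13.6667.
Prior odds = 19.8333/13.6667 = 1.4512, so P(S) = 1.4512/(1+1.4512) ≈ 0.59.

P(S) = 0.59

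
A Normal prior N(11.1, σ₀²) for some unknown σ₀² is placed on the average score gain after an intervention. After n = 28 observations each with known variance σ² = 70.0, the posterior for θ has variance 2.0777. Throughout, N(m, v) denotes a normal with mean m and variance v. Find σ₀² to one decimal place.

Posterior precision equals prior precision plus data precision: 1/σ_n² = 1/σ₀² + n/σ².
So 1/σ₀² = 1/2.0777 − 28/70.0 = 0.481301 − 0.400000 = 0.081301.
Hence σ₀² = 1/0.081301 ≈ 12.3.

σ₀² = 12.3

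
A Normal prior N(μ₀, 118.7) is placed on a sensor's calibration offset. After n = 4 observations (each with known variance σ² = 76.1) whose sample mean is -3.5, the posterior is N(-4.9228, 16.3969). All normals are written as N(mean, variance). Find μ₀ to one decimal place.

The posterior mean is a precision-weighted average: μ_n = (τ₀μ₀ + τ_data·x̄)/(τ₀+τ_data), with τ₀=1/σ₀² and τ_data=n/σ².
Here τ₀ = 1/118.7 = 0.008425 and τ_data = 4/76.1 = 0.052562, so τ_n = 0.060987.
Rearranging for μ₀: μ₀ = (μ_n·τ_n − τ_data·x̄)/τ₀ = (-4.9228·0.060987 − 0.052562·-3.5) / 0.008425 = -0.116260/0.008425 ≈ -13.8.

μ₀ = -13.8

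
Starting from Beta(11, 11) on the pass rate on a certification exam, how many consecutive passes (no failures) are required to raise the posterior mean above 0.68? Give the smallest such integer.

After k passes and 0 failures the posterior is Beta(11+k, 11), with mean (11+k)/(11+11+k).
Set (11+k)/(22+k) > 0.68 and solve: k > (0.68·22 − 11)/(1 − 0.68) = 12.375.
The smallest integer exceeding 12.375 is 13, and checking k=13: (24)/(35) = 0.6857 > 0.68.

k = 13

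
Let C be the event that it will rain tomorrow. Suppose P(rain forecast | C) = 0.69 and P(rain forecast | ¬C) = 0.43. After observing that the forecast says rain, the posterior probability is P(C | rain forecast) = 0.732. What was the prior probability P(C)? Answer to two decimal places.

P(C) = 0.63

In odds form, posterior odds = prior odds × likelihood ratio, so prior odds = posterior odds ÷ LR.
Posterior odds = 0.732/(1−0.732) = 2.7313. LR = 0.69/0.43 = 1.6047.
Prior odds = 2.7313/1.6047 = 1.7021, so P(C) = 1.7021/(1+1.7021) ≈ 0.63.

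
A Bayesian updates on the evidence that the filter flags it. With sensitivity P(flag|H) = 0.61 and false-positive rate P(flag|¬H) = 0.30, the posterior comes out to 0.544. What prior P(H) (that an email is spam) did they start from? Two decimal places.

In odds form, posterior odds = prior odds × likelihood ratio, so prior odds = posterior odds ÷ LR.
Posterior odds = 0.544/(1−0.544) = 1.1930. LR = 0.61/0.30 = 2.0333.
Prior odds = 1.1930/2.0333 = 0.5867, so P(H) = 0.5867/(1+0.5867) ≈ 0.37.

P(H) = 0.37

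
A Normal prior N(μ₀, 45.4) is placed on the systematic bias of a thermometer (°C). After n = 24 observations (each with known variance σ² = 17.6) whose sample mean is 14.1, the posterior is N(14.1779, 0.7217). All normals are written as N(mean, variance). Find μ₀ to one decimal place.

μ₀ = 19.0

The posterior mean is a precision-weighted average: μ_n = (τ₀μ₀ + τ_data·x̄)/(τ₀+τ_data), with τ₀=1/σ₀² and τ_data=n/σ².
Here τ₀ = 1/45.4 = 0.022026 and τ_data = 24/17.6 = 1.363636, so τ_n = 1.385662.
Rearranging for μ₀: μ₀ = (μ_n·τ_n − τ_data·x̄)/τ₀ = (14.1779·1.385662 − 1.363636·14.1) / 0.022026 = 0.418510/0.022026 ≈ 19.0.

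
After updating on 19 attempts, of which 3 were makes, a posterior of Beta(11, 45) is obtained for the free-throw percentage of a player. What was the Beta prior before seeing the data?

Under Beta–binomial conjugacy the posterior parameters are (a+s, b+f).
So a = 11 − 3 = 8 and b = 45 − 16 = 29.

Beta(8, 29)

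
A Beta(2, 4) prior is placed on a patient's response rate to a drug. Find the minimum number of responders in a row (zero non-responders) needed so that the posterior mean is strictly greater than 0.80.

After k responders and 0 non-responders the posterior is Beta(2+k, 4), with mean (2+k)/(2+4+k).
Set (2+k)/(6+k) > 0.80 and solve: k > (0.80·6 − 2)/(1 − 0.80) = 14.000.
The smallest integer exceeding 14.000 is 15.

k = 15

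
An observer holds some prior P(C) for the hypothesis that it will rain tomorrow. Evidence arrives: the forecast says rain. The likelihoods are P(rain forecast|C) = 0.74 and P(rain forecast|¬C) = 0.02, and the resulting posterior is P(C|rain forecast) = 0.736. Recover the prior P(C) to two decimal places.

Bayes' rule in odds form gives O(C|E) = O(C)·[P(E|C)/P(E|¬C)], hence O(C) = O(C|E)/LR.
Posterior odds = 0.736/(1−0.736) = 2.7879. LR = 0.74/0.02 = 37.0000.
Prior odds = 2.7879/37.0000 = 0.0753, so P(C) = 0.0753/(1+0.0753) ≈ 0.07.

P(C) = 0.07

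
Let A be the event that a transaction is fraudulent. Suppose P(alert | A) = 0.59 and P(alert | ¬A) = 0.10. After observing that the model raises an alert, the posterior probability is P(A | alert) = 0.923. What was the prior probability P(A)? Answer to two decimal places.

Bayes' rule in odds form gives O(A|E) = O(A)·[P(E|A)/P(E|¬A)], hence O(A) = O(A|E)/LR.
Posterior odds = 0.923/(1−0.923) = 11.9870. LR = 0.59/0.10 = 5.9000.
Prior odds = 11.9870/5.9000 = 2.0317, so P(A) = 2.0317/(1+2.0317) ≈ 0.67.

P(A) = 0.67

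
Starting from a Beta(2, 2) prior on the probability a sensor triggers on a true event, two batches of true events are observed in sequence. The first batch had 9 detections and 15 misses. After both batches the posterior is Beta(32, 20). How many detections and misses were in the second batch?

Because Beta–binomial updating is additive in the counts, the combined data contributed (α_post−α_prior, β_post−β_prior) successes and failures.
Total across both batches: 32−2=30 detections, 20−2=18 misses.
Subtract the first batch: 30−9=21 detections and 18−15=3 misses.

21 detections and 3 misses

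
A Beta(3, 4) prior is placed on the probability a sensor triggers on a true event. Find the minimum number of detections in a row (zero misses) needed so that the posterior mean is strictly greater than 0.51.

k = 2

After k detections and 0 misses the posterior is Beta(3+k, 4), with mean (3+k)/(3+4+k).
Set (3+k)/(7+k) > 0.51 and solve: k > (0.51·7 − 3)/(1 − 0.51) = 1.163.
The smallest integer exceeding 1.163 is 2, and checking k=2: (5)/(9) = 0.5556 > 0.51.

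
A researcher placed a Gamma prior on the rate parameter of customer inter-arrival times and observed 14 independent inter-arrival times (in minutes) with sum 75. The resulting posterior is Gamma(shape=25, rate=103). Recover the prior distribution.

Gamma(shape=11, rate=28)

Gamma–exponential conjugacy: posterior shape = α + n, posterior rate = β + Σtᵢ.
So α = 25 − 14 = 11 and β = 103 − 75 = 28.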